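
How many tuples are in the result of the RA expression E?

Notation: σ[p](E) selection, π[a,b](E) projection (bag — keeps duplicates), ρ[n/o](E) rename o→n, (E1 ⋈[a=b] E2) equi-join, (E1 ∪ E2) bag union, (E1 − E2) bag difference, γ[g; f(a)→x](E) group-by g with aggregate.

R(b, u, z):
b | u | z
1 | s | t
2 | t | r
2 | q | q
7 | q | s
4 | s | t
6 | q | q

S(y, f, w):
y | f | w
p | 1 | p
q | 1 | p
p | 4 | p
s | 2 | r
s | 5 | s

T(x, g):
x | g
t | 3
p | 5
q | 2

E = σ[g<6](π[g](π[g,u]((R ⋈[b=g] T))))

Subexpression sizes:
  R → 6
  T → 3
  (R ⋈[b=g] T) → 2
  π[g,u]((R ⋈[b=g] T)) → 2
  π[g](π[g,u]((R ⋈[b=g] T))) → 2
  σ[g<6](π[g](π[g,u]((R ⋈[b=g] T)))) → 2

|E| = 2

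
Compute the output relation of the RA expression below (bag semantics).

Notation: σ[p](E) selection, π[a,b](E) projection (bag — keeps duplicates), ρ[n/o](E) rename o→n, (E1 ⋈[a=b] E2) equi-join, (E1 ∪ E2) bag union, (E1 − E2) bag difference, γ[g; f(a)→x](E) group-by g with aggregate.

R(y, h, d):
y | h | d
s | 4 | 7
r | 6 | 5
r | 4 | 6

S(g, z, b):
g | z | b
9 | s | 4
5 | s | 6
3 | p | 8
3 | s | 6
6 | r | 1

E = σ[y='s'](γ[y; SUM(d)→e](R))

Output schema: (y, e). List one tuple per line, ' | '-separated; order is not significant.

Row counts bottom-up:
  R → 3
  γ[y; SUM(d)→e](R) → 2
  σ[y='s'](γ[y; SUM(d)→e](R)) → 1

== RESULT ==
y | e
s | 7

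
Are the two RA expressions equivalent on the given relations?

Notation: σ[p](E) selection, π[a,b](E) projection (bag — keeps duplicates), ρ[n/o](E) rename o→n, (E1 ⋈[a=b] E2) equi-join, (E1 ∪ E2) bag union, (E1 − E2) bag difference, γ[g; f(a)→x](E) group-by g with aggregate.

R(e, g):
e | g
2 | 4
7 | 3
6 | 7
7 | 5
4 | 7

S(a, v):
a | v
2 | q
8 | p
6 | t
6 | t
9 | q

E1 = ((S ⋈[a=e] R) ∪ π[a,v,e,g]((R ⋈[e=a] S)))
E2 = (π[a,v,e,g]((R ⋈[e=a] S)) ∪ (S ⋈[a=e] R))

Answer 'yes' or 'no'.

E1 subexpression sizes:
  S → 5
  R → 5
  (S ⋈[a=e] R) → 3
  R → 5
  S → 5
  (R ⋈[e=a] S) → 3
  π[a,v,e,g]((R ⋈[e=a] S)) → 3
  ((S ⋈[a=e] R) ∪ π[a,v,e,g]((R ⋈[e=a] S))) → 6
E2 subexpression sizes:
  R → 5
  S → 5
  (R ⋈[e=a] S) → 3
  π[a,v,e,g]((R ⋈[e=a] S)) → 3
  S → 5
  R → 5
  (S ⋈[a=e] R) → 3
  (π[a,v,e,g]((R ⋈[e=a] S)) ∪ (S ⋈[a=e] R)) → 6

E1 and E2 produce the same multiset:
a | v | e | g
2 | q | 2 | 4
2 | q | 2 | 4
6 | t | 6 | 7
6 | t | 6 | 7
6 | t | 6 | 7
6 | t | 6 | 7

yes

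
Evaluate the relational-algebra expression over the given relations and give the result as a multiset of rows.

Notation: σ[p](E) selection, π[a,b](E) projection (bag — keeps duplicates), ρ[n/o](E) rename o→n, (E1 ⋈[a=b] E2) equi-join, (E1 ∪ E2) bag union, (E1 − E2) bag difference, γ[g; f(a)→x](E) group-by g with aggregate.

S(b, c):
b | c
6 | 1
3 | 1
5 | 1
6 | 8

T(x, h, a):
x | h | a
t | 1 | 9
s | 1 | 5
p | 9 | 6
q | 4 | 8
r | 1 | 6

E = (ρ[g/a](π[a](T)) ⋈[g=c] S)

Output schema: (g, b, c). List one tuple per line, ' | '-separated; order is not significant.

Per-node cardinality:
  T → 5
  π[a](T) → 5
  ρ[g/a](π[a](T)) → 5
  S → 4
  (ρ[g/a](π[a](T)) ⋈[g=c] S) → 1

== RESULT ==
g | b | c
8 | 6 | 8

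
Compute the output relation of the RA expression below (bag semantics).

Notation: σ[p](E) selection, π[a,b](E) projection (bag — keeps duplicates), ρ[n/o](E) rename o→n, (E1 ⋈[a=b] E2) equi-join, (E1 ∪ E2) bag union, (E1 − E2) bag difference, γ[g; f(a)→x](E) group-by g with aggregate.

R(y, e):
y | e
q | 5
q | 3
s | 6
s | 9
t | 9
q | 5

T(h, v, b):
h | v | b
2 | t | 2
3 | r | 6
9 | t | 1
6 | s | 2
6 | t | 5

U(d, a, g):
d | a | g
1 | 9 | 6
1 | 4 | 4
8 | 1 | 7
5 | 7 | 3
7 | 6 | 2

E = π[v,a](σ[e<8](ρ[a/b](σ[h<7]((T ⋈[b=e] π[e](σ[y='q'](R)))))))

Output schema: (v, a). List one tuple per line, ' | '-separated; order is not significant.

Stepwise |·|:
  T → 5
  R → 6
  σ[y='q'](R) → 3
  π[e](σ[y='q'](R)) → 3
  (T ⋈[b=e] π[e](σ[y='q'](R))) → 2
  σ[h<7]((T ⋈[b=e] π[e](σ[y='q'](R)))) → 2
  ρ[a/b](σ[h<7]((T ⋈[b=e] π[e](σ[y='q'](R))))) → 2
  σ[e<8](ρ[a/b](σ[h<7]((T ⋈[b=e] π[e](σ[y='q'](R)))))) → 2
  π[v,a](σ[e<8](ρ[a/b](σ[h<7]((T ⋈[b=e] π[e](σ[y='q'](R))))))) → 2

== RESULT ==
v | a
t | 5
t | 5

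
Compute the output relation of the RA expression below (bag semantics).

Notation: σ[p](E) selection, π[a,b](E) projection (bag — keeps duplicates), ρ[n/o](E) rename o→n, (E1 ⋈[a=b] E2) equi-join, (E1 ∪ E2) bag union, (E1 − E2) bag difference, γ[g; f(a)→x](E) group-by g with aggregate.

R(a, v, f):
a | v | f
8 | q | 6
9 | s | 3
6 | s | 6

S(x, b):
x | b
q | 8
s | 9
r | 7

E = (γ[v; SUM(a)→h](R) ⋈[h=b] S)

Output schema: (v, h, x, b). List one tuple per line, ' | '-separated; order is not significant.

Per-node cardinality:
  R → 3
  γ[v; SUM(a)→h](R) → 2
  S → 3
  (γ[v; SUM(a)→h](R) ⋈[h=b] S) → 1

== RESULT ==
v | h | x | b
q | 8 | q | 8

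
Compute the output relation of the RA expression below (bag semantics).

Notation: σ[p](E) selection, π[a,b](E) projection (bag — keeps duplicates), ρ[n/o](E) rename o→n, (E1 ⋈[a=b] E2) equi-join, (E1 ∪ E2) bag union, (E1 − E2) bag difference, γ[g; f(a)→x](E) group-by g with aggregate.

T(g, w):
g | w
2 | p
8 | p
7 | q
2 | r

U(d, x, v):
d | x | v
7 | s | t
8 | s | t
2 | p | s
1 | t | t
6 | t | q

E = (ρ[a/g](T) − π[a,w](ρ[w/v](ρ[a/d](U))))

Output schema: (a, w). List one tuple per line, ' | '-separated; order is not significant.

Subexpression sizes:
  T → 4
  ρ[a/g](T) → 4
  U → 5
  ρ[a/d](U) → 5
  ρ[w/v](ρ[a/d](U)) → 5
  π[a,w](ρ[w/v](ρ[a/d](U))) → 5
  (ρ[a/g](T) − π[a,w](ρ[w/v](ρ[a/d](U)))) → 4

== RESULT ==
a | w
2 | p
2 | r
7 | q
8 | p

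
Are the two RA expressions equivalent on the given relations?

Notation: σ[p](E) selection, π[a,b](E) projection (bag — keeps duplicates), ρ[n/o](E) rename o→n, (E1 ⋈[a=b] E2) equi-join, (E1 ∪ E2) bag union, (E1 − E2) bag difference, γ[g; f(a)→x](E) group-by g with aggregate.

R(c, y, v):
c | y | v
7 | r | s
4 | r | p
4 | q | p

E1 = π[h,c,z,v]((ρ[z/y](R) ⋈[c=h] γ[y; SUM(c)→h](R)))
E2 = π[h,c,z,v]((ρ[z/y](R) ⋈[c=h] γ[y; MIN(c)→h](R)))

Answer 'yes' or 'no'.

E1 row counts bottom-up:
  R → 3
  ρ[z/y](R) → 3
  R → 3
  γ[y; SUM(c)→h](R) → 2
  (ρ[z/y](R) ⋈[c=h] γ[y; SUM(c)→h](R)) → 2
  π[h,c,z,v]((ρ[z/y](R) ⋈[c=h] γ[y; SUM(c)→h](R))) → 2
E2 row counts bottom-up:
  R → 3
  ρ[z/y](R) → 3
  R → 3
  γ[y; MIN(c)→h](R) → 2
  (ρ[z/y](R) ⋈[c=h] γ[y; MIN(c)→h](R)) → 4
  π[h,c,z,v]((ρ[z/y](R) ⋈[c=h] γ[y; MIN(c)→h](R))) → 4

E1 result:
h | c | z | v
4 | 4 | q | p
4 | 4 | r | p
E2 result:
h | c | z | v
4 | 4 | q | p
4 | 4 | q | p
4 | 4 | r | p
4 | 4 | r | p
Witness: (4, 4, 'q', 'p') appears 1× in E1 but 2× in E2.

no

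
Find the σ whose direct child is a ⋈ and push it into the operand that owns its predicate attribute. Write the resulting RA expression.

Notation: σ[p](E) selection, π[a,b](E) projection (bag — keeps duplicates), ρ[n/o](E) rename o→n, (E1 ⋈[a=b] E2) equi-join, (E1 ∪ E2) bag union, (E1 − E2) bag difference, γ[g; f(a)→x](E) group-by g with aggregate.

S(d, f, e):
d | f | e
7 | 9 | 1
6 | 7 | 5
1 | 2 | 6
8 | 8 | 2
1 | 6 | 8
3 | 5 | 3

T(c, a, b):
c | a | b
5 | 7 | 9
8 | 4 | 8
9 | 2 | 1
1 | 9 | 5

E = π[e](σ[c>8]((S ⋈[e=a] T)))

σ filters on c, owned by the right side.
E' = π[e]((S ⋈[e=a] σ[c>8](T)))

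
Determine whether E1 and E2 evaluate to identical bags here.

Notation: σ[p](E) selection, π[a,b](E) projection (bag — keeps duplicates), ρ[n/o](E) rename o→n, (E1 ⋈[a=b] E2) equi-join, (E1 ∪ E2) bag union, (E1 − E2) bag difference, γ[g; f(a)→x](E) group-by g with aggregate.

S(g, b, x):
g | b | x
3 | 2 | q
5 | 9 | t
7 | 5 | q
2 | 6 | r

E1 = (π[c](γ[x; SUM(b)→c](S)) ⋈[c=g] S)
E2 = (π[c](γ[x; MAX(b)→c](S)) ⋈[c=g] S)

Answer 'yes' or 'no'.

E1 subexpression sizes:
  S → 4
  γ[x; SUM(b)→c](S) → 3
  π[c](γ[x; SUM(b)→c](S)) → 3
  S → 4
  (π[c](γ[x; SUM(b)→c](S)) ⋈[c=g] S) → 1
E2 subexpression sizes:
  S → 4
  γ[x; MAX(b)→c](S) → 3
  π[c](γ[x; MAX(b)→c](S)) → 3
  S → 4
  (π[c](γ[x; MAX(b)→c](S)) ⋈[c=g] S) → 1

E1 result:
c | g | b | x
7 | 7 | 5 | q
E2 result:
c | g | b | x
5 | 5 | 9 | t
Witness: (7, 7, 5, 'q') appears 1× in E1 but 0× in E2.

no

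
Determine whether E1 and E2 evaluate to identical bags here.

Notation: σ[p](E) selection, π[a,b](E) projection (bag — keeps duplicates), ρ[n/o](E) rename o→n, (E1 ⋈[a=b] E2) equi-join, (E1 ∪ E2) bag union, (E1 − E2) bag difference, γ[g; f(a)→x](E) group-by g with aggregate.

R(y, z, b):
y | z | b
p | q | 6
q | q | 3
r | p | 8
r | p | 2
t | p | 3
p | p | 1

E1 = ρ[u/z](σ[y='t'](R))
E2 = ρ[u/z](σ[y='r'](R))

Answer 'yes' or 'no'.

E1 subexpression sizes:
  R → 6
  σ[y='t'](R) → 1
  ρ[u/z](σ[y='t'](R)) → 1
E2 subexpression sizes:
  R → 6
  σ[y='r'](R) → 2
  ρ[u/z](σ[y='r'](R)) → 2

E1 result:
y | u | b
t | p | 3
E2 result:
y | u | b
r | p | 2
r | p | 8
Witness: ('r', 'p', 2) appears 0× in E1 but 1× in E2.

no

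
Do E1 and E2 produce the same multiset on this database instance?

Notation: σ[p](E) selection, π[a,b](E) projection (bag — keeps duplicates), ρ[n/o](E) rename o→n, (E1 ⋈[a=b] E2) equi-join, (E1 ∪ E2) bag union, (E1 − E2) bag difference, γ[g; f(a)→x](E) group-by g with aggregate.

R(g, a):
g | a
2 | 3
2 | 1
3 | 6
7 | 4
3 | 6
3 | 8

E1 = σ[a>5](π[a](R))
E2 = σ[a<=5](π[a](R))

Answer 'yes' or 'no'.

E1 stepwise |·|:
  R → 6
  π[a](R) → 6
  σ[a>5](π[a](R)) → 3
E2 stepwise |·|:
  R → 6
  π[a](R) → 6
  σ[a<=5](π[a](R)) → 3

E1 result:
a
6
6
8
E2 result:
a
1
3
4
Witness: (6,) appears 2× in E1 but 0× in E2.

no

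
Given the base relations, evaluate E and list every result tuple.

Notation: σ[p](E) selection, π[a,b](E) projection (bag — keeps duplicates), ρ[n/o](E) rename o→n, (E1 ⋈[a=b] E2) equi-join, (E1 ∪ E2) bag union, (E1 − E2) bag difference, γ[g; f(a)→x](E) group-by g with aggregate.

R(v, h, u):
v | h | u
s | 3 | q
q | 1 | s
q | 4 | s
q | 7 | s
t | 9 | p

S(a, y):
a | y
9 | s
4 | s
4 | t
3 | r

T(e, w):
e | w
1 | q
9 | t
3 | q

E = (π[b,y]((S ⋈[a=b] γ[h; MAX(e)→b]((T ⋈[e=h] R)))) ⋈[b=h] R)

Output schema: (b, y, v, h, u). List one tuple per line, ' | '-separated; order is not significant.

Subexpression sizes:
  S → 4
  T → 3
  R → 5
  (T ⋈[e=h] R) → 3
  γ[h; MAX(e)→b]((T ⋈[e=h] R)) → 3
  (S ⋈[a=b] γ[h; MAX(e)→b]((T ⋈[e=h] R))) → 2
  π[b,y]((S ⋈[a=b] γ[h; MAX(e)→b]((T ⋈[e=h] R)))) → 2
  R → 5
  (π[b,y]((S ⋈[a=b] γ[h; MAX(e)→b]((T ⋈[e=h] R)))) ⋈[b=h] R) → 2

== RESULT ==
b | y | v | h | u
3 | r | s | 3 | q
9 | s | t | 9 | p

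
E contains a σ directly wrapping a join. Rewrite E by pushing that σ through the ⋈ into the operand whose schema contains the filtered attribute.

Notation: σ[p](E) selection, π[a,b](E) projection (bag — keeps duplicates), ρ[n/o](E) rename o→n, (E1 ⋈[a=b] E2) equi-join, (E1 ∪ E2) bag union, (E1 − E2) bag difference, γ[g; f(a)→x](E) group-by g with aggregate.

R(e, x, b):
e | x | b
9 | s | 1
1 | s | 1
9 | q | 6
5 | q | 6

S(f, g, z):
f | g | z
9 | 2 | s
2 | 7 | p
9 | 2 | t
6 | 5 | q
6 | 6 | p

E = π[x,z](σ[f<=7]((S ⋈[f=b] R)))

σ filters on f, owned by the left side.
E' = π[x,z]((σ[f<=7](S) ⋈[f=b] R))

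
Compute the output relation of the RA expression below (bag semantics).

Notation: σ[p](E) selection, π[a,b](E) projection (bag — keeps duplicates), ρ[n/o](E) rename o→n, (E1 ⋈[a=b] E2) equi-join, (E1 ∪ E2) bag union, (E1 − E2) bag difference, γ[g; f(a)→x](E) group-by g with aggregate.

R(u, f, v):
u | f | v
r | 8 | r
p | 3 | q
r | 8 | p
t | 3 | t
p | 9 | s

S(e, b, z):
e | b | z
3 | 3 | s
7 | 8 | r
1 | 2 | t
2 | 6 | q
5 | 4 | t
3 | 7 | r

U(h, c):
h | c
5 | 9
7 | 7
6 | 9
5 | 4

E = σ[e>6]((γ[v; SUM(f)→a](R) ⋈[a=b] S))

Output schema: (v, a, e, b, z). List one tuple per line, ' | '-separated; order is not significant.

Stepwise |·|:
  R → 5
  γ[v; SUM(f)→a](R) → 5
  S → 6
  (γ[v; SUM(f)→a](R) ⋈[a=b] S) → 4
  σ[e>6]((γ[v; SUM(f)→a](R) ⋈[a=b] S)) → 2

== RESULT ==
v | a | e | b | z
p | 8 | 7 | 8 | r
r | 8 | 7 | 8 | r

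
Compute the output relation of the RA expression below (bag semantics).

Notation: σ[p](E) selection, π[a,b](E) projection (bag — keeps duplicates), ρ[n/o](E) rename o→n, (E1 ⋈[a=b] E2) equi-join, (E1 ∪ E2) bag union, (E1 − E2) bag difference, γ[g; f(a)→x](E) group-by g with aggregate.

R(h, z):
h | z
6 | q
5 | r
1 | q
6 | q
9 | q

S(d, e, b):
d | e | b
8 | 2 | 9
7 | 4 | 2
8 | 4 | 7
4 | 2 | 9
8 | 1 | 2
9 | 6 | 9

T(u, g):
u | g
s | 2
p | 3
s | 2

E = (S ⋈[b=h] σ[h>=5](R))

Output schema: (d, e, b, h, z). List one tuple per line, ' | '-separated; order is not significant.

Per-node cardinality:
  S → 6
  R → 5
  σ[h>=5](R) → 4
  (S ⋈[b=h] σ[h>=5](R)) → 3

== RESULT ==
d | e | b | h | z
4 | 2 | 9 | 9 | q
8 | 2 | 9 | 9 | q
9 | 6 | 9 | 9 | q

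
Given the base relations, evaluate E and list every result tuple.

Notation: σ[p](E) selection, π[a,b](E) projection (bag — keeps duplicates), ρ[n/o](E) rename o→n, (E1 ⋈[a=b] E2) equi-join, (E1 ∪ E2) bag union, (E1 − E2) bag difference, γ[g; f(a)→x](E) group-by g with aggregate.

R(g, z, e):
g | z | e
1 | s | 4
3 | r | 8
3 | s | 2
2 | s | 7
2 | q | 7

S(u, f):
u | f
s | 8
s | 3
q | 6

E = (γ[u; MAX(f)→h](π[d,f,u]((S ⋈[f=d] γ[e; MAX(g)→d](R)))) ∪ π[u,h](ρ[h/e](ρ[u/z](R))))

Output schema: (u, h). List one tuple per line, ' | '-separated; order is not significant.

Stepwise |·|:
  S → 3
  R → 5
  γ[e; MAX(g)→d](R) → 4
  (S ⋈[f=d] γ[e; MAX(g)→d](R)) → 2
  π[d,f,u]((S ⋈[f=d] γ[e; MAX(g)→d](R))) → 2
  γ[u; MAX(f)→h](π[d,f,u]((S ⋈[f=d] γ[e; MAX(g)→d](R)))) → 1
  R → 5
  ρ[u/z](R) → 5
  ρ[h/e](ρ[u/z](R)) → 5
  π[u,h](ρ[h/e](ρ[u/z](R))) → 5
  (γ[u; MAX(f)→h](π[d,f,u]((S ⋈[f=d] γ[e; MAX(g)→d](R)))) ∪ π[u,h](ρ[h/e](ρ[u/z](R)))) → 6

== RESULT ==
u | h
q | 7
r | 8
s | 2
s | 3
s | 4
s | 7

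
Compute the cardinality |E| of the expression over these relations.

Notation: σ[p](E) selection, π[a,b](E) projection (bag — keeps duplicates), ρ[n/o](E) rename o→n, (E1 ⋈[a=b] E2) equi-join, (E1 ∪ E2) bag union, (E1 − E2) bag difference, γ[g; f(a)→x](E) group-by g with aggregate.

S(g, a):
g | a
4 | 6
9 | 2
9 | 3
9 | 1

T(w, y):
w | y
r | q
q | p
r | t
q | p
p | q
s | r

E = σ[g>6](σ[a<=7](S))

Subexpression sizes:
  S → 4
  σ[a<=7](S) → 4
  σ[g>6](σ[a<=7](S)) → 3

|E| = 3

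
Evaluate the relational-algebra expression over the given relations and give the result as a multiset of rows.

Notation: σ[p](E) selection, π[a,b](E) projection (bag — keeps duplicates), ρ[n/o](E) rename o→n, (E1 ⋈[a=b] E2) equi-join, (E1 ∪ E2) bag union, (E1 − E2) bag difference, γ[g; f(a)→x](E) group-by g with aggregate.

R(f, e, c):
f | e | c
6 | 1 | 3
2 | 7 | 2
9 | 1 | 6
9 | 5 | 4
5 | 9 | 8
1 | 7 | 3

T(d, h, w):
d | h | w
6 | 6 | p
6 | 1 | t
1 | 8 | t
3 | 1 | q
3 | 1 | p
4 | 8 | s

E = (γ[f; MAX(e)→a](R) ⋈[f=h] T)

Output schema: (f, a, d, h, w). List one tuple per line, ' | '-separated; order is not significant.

Subexpression sizes:
  R → 6
  γ[f; MAX(e)→a](R) → 5
  T → 6
  (γ[f; MAX(e)→a](R) ⋈[f=h] T) → 4

== RESULT ==
f | a | d | h | w
1 | 7 | 3 | 1 | p
1 | 7 | 3 | 1 | q
1 | 7 | 6 | 1 | t
6 | 1 | 6 | 6 | p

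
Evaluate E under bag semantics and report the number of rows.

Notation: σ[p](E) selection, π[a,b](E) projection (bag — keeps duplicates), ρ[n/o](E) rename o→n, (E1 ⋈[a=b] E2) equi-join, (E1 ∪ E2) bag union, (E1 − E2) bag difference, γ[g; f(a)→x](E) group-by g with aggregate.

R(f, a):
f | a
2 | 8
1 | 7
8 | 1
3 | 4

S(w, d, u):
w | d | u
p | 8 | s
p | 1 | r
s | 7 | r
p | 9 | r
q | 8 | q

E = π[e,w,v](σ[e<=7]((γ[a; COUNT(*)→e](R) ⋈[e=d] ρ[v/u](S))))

Row counts bottom-up:
  R → 4
  γ[a; COUNT(*)→e](R) → 4
  S → 5
  ρ[v/u](S) → 5
  (γ[a; COUNT(*)→e](R) ⋈[e=d] ρ[v/u](S)) → 4
  σ[e<=7]((γ[a; COUNT(*)→e](R) ⋈[e=d] ρ[v/u](S))) → 4
  π[e,w,v](σ[e<=7]((γ[a; COUNT(*)→e](R) ⋈[e=d] ρ[v/u](S)))) → 4

|E| = 4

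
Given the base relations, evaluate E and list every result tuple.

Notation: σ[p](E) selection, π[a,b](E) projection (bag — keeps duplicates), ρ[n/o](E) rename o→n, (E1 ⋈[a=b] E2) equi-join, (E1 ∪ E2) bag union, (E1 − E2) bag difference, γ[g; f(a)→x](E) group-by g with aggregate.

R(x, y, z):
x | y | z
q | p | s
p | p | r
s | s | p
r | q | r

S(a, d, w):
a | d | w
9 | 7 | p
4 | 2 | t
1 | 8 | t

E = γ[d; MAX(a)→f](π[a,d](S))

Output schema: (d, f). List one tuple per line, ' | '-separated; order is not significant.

Row counts bottom-up:
  S → 3
  π[a,d](S) → 3
  γ[d; MAX(a)→f](π[a,d](S)) → 3

== RESULT ==
d | f
2 | 4
7 | 9
8 | 1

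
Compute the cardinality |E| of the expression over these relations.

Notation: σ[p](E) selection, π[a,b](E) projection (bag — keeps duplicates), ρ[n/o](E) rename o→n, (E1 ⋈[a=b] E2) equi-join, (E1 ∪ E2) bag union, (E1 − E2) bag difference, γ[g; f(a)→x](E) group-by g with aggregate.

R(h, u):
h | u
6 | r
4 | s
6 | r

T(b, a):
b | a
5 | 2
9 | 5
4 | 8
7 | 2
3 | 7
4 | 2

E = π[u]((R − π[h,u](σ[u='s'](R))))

Stepwise |·|:
  R → 3
  R → 3
  σ[u='s'](R) → 1
  π[h,u](σ[u='s'](R)) → 1
  (R − π[h,u](σ[u='s'](R))) → 2
  π[u]((R − π[h,u](σ[u='s'](R)))) → 2

|E| = 2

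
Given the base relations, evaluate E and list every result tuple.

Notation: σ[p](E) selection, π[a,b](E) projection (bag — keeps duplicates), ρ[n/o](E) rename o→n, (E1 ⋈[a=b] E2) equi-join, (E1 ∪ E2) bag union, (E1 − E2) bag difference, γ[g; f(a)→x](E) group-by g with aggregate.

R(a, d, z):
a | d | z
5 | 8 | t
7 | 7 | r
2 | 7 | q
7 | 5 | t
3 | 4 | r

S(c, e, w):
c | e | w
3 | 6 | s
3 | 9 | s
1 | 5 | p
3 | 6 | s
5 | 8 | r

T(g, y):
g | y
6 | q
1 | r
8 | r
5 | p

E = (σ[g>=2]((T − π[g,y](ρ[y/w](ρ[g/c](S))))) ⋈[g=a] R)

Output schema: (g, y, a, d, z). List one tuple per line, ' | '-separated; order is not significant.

Row counts bottom-up:
  T → 4
  S → 5
  ρ[g/c](S) → 5
  ρ[y/w](ρ[g/c](S)) → 5
  π[g,y](ρ[y/w](ρ[g/c](S))) → 5
  (T − π[g,y](ρ[y/w](ρ[g/c](S)))) → 4
  σ[g>=2]((T − π[g,y](ρ[y/w](ρ[g/c](S))))) → 3
  R → 5
  (σ[g>=2]((T − π[g,y](ρ[y/w](ρ[g/c](S))))) ⋈[g=a] R) → 1

== RESULT ==
g | y | a | d | z
5 | p | 5 | 8 | t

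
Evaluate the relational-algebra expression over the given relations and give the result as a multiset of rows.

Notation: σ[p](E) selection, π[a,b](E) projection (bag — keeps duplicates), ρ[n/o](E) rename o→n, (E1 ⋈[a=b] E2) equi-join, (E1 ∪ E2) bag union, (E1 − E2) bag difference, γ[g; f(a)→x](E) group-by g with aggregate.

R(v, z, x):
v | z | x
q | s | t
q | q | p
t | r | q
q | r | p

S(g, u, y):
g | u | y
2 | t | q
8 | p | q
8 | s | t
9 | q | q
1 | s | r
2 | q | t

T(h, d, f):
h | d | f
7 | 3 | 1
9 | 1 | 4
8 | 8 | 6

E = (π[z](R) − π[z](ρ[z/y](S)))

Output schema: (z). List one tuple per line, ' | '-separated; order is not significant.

Row counts bottom-up:
  R → 4
  π[z](R) → 4
  S → 6
  ρ[z/y](S) → 6
  π[z](ρ[z/y](S)) → 6
  (π[z](R) − π[z](ρ[z/y](S))) → 2

== RESULT ==
z
r
s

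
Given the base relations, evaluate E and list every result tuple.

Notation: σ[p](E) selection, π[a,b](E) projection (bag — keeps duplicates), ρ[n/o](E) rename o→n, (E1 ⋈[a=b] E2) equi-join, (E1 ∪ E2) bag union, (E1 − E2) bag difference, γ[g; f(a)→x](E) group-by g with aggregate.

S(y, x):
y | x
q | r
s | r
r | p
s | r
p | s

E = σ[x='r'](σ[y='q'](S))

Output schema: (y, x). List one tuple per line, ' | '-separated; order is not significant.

Per-node cardinality:
  S → 5
  σ[y='q'](S) → 1
  σ[x='r'](σ[y='q'](S)) → 1

== RESULT ==
y | x
q | r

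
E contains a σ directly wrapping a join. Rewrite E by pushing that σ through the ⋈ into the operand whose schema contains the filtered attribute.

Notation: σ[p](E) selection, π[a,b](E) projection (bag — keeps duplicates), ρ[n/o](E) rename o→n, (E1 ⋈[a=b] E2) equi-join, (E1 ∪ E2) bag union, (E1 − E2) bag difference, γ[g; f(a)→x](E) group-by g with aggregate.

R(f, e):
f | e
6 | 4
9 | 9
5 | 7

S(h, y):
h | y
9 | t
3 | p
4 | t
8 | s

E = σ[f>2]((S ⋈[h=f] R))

σ filters on f, owned by the right side.
E' = (S ⋈[h=f] σ[f>2](R))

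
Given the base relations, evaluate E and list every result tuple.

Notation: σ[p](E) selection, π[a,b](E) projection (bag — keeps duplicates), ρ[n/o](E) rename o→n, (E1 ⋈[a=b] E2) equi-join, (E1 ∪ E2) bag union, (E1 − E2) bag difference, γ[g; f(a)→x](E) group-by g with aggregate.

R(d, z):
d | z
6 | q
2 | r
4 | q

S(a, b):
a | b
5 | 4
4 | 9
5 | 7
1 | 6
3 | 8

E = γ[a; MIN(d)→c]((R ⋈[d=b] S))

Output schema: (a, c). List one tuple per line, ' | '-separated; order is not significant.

Stepwise |·|:
  R → 3
  S → 5
  (R ⋈[d=b] S) → 2
  γ[a; MIN(d)→c]((R ⋈[d=b] S)) → 2

== RESULT ==
a | c
1 | 6
5 | 4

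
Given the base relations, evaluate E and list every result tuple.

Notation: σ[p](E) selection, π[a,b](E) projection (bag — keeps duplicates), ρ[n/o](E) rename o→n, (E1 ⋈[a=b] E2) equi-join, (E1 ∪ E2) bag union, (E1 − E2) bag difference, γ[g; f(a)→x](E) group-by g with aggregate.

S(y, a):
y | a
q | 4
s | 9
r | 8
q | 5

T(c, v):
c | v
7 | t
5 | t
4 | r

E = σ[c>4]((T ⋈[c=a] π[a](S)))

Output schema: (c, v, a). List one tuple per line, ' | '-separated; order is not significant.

Stepwise |·|:
  T → 3
  S → 4
  π[a](S) → 4
  (T ⋈[c=a] π[a](S)) → 2
  σ[c>4]((T ⋈[c=a] π[a](S))) → 1

== RESULT ==
c | v | a
5 | t | 5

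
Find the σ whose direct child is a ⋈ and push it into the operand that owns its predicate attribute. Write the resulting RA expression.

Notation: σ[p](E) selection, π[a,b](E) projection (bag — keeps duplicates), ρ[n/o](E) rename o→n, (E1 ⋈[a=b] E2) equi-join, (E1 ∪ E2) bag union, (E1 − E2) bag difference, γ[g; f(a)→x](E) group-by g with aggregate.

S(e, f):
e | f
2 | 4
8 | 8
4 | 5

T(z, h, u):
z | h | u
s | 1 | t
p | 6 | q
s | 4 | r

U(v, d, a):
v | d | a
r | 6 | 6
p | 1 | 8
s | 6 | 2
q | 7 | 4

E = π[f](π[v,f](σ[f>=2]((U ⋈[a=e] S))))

σ filters on f, owned by the right side.
E' = π[f](π[v,f]((U ⋈[a=e] σ[f>=2](S))))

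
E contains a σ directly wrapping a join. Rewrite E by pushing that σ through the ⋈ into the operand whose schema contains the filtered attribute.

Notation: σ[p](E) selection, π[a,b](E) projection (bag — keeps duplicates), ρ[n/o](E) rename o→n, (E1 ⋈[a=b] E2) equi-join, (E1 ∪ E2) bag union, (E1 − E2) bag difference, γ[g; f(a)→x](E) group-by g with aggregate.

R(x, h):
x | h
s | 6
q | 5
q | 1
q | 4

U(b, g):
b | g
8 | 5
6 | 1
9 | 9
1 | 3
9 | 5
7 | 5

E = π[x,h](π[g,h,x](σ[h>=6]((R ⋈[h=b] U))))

σ filters on h, owned by the left side.
E' = π[x,h](π[g,h,x]((σ[h>=6](R) ⋈[h=b] U)))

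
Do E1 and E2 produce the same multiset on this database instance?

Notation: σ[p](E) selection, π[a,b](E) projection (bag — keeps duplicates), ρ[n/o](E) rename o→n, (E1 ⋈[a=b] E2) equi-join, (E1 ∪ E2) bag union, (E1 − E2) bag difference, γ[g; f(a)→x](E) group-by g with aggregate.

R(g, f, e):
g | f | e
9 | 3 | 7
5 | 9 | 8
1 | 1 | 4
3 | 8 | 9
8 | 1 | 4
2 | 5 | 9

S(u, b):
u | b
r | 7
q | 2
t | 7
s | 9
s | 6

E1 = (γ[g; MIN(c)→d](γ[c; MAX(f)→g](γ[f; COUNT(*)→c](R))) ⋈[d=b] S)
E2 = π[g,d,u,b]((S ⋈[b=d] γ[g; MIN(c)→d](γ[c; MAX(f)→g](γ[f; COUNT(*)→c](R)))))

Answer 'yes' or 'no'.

E1 per-node cardinality:
  R → 6
  γ[f; COUNT(*)→c](R) → 5
  γ[c; MAX(f)→g](γ[f; COUNT(*)→c](R)) → 2
  γ[g; MIN(c)→d](γ[c; MAX(f)→g](γ[f; COUNT(*)→c](R))) → 2
  S → 5
  (γ[g; MIN(c)→d](γ[c; MAX(f)→g](γ[f; COUNT(*)→c](R))) ⋈[d=b] S) → 1
E2 per-node cardinality:
  S → 5
  R → 6
  γ[f; COUNT(*)→c](R) → 5
  γ[c; MAX(f)→g](γ[f; COUNT(*)→c](R)) → 2
  γ[g; MIN(c)→d](γ[c; MAX(f)→g](γ[f; COUNT(*)→c](R))) → 2
  (S ⋈[b=d] γ[g; MIN(c)→d](γ[c; MAX(f)→g](γ[f; COUNT(*)→c](R)))) → 1
  π[g,d,u,b]((S ⋈[b=d] γ[g; MIN(c)→d](γ[c; MAX(f)→g](γ[f; COUNT(*)→c](R))))) → 1

E1 and E2 produce the same multiset:
g | d | u | b
1 | 2 | q | 2

yes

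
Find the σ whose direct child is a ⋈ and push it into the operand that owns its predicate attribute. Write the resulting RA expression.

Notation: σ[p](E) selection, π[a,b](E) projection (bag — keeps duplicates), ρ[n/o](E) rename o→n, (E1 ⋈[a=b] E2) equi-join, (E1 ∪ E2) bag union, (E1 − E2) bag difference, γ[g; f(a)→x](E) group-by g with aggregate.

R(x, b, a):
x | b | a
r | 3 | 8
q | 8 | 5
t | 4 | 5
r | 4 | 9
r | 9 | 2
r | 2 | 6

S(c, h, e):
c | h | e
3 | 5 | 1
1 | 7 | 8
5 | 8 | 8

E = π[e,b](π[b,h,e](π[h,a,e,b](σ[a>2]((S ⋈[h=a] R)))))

σ filters on a, owned by the right side.
E' = π[e,b](π[b,h,e](π[h,a,e,b]((S ⋈[h=a] σ[a>2](R)))))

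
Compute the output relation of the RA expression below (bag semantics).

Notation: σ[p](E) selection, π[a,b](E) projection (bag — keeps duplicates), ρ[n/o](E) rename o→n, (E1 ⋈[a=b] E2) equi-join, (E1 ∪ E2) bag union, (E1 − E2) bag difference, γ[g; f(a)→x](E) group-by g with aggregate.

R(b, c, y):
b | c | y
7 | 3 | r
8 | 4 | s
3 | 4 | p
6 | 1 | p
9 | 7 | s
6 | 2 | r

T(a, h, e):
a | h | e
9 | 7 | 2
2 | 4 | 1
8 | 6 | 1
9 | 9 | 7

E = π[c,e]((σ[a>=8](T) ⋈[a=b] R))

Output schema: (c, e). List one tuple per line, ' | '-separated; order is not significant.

Subexpression sizes:
  T → 4
  σ[a>=8](T) → 3
  R → 6
  (σ[a>=8](T) ⋈[a=b] R) → 3
  π[c,e]((σ[a>=8](T) ⋈[a=b] R)) → 3

== RESULT ==
c | e
4 | 1
7 | 2
7 | 7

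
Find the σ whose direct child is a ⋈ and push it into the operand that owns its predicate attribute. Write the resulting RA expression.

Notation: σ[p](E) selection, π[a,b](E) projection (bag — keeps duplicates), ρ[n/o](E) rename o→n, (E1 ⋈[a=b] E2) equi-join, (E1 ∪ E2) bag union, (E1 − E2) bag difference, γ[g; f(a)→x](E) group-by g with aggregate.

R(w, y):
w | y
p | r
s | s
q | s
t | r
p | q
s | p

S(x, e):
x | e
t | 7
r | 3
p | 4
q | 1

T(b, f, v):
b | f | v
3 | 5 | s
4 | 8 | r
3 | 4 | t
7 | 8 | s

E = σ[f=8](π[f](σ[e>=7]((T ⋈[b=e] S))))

σ filters on e, owned by the right side.
E' = σ[f=8](π[f]((T ⋈[b=e] σ[e>=7](S))))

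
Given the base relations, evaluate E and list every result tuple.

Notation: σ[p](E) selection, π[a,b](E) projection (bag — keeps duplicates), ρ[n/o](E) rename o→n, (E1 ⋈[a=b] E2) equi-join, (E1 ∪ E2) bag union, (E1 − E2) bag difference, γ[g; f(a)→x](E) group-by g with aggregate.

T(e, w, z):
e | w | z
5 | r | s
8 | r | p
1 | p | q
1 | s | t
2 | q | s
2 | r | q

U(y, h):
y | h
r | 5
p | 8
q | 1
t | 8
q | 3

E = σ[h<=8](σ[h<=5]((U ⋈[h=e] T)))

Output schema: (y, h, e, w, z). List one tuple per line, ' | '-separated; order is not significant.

Row counts bottom-up:
  U → 5
  T → 6
  (U ⋈[h=e] T) → 5
  σ[h<=5]((U ⋈[h=e] T)) → 3
  σ[h<=8](σ[h<=5]((U ⋈[h=e] T))) → 3

== RESULT ==
y | h | e | w | z
q | 1 | 1 | p | q
q | 1 | 1 | s | t
r | 5 | 5 | r | s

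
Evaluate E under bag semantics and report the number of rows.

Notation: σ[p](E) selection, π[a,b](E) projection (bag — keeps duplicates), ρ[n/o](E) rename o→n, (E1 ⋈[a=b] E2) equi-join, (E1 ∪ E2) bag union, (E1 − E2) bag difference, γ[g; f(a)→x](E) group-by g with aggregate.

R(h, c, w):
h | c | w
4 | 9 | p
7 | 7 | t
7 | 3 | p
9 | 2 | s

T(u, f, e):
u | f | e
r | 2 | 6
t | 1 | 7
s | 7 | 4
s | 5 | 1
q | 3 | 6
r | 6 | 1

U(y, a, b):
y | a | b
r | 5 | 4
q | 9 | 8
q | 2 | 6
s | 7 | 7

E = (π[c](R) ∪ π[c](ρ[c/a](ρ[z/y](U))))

Stepwise |·|:
  R → 4
  π[c](R) → 4
  U → 4
  ρ[z/y](U) → 4
  ρ[c/a](ρ[z/y](U)) → 4
  π[c](ρ[c/a](ρ[z/y](U))) → 4
  (π[c](R) ∪ π[c](ρ[c/a](ρ[z/y](U)))) → 8

|E| = 8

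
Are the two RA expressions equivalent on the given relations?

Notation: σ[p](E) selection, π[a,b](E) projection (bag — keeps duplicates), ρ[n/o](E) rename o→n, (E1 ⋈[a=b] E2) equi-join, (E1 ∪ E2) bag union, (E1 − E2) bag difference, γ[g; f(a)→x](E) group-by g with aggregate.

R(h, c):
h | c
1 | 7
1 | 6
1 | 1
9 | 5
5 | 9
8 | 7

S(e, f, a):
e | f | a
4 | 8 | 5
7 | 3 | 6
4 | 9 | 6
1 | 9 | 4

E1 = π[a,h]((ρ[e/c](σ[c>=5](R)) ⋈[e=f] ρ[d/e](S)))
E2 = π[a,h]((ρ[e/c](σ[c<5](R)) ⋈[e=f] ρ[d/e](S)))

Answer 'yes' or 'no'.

E1 row counts bottom-up:
  R → 6
  σ[c>=5](R) → 5
  ρ[e/c](σ[c>=5](R)) → 5
  S → 4
  ρ[d/e](S) → 4
  (ρ[e/c](σ[c>=5](R)) ⋈[e=f] ρ[d/e](S)) → 2
  π[a,h]((ρ[e/c](σ[c>=5](R)) ⋈[e=f] ρ[d/e](S))) → 2
E2 row counts bottom-up:
  R → 6
  σ[c<5](R) → 1
  ρ[e/c](σ[c<5](R)) → 1
  S → 4
  ρ[d/e](S) → 4
  (ρ[e/c](σ[c<5](R)) ⋈[e=f] ρ[d/e](S)) → 0
  π[a,h]((ρ[e/c](σ[c<5](R)) ⋈[e=f] ρ[d/e](S))) → 0

E1 result:
a | h
4 | 5
6 | 5
E2 result:
a | h
(0 rows)
Witness: (4, 5) appears 1× in E1 but 0× in E2.

no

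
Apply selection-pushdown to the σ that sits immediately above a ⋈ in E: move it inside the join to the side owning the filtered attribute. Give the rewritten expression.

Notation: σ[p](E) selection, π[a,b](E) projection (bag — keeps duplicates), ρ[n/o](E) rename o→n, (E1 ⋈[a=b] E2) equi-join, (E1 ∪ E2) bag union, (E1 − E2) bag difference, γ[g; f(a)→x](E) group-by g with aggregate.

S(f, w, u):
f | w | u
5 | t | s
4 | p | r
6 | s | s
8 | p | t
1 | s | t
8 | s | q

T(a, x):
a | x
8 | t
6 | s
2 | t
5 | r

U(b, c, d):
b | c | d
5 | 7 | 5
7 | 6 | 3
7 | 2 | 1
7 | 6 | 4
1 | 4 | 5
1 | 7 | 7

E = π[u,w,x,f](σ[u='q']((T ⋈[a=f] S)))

σ filters on u, owned by the right side.
E' = π[u,w,x,f]((T ⋈[a=f] σ[u='q'](S)))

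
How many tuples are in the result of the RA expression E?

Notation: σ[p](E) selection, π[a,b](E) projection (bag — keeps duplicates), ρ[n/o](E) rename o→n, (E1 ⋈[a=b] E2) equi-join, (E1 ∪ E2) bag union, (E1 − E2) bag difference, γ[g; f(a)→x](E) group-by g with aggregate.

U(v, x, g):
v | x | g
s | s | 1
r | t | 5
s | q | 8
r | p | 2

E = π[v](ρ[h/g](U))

Subexpression sizes:
  U → 4
  ρ[h/g](U) → 4
  π[v](ρ[h/g](U)) → 4

|E| = 4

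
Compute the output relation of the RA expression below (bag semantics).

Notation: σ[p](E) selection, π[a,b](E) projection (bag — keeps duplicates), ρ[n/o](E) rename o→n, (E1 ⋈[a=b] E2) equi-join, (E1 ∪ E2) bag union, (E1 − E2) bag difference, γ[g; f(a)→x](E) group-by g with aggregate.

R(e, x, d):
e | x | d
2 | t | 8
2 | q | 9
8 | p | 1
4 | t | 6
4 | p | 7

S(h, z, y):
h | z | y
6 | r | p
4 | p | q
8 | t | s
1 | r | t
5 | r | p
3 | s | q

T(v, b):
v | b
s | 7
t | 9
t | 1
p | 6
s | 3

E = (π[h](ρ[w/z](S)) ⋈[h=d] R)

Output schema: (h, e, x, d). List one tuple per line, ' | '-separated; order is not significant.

Row counts bottom-up:
  S → 6
  ρ[w/z](S) → 6
  π[h](ρ[w/z](S)) → 6
  R → 5
  (π[h](ρ[w/z](S)) ⋈[h=d] R) → 3

== RESULT ==
h | e | x | d
1 | 8 | p | 1
6 | 4 | t | 6
8 | 2 | t | 8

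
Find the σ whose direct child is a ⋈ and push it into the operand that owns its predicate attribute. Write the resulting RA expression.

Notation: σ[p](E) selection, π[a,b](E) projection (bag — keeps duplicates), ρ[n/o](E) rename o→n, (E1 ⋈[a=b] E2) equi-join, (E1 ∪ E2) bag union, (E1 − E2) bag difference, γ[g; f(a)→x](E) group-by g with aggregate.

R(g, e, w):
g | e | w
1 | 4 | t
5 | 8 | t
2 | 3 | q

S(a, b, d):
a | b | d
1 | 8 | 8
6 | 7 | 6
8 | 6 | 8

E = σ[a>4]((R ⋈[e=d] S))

σ filters on a, owned by the right side.
E' = (R ⋈[e=d] σ[a>4](S))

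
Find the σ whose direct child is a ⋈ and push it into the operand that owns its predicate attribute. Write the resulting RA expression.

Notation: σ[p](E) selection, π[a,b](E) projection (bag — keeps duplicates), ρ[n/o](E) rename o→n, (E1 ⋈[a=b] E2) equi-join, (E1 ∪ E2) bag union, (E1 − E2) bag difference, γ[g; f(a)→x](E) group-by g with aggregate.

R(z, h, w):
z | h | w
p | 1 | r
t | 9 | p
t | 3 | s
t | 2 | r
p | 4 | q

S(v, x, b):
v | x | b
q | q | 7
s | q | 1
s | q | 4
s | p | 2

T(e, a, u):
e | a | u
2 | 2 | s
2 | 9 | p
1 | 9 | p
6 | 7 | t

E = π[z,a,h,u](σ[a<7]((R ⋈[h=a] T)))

σ filters on a, owned by the right side.
E' = π[z,a,h,u]((R ⋈[h=a] σ[a<7](T)))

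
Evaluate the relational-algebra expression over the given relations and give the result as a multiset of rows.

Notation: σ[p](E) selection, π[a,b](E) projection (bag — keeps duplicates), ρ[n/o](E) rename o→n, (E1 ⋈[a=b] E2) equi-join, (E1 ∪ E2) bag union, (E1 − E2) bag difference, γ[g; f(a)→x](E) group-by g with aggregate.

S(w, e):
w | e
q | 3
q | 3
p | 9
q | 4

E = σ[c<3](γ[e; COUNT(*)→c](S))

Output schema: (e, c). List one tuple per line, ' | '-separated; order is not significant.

Row counts bottom-up:
  S → 4
  γ[e; COUNT(*)→c](S) → 3
  σ[c<3](γ[e; COUNT(*)→c](S)) → 3

== RESULT ==
e | c
3 | 2
4 | 1
9 | 1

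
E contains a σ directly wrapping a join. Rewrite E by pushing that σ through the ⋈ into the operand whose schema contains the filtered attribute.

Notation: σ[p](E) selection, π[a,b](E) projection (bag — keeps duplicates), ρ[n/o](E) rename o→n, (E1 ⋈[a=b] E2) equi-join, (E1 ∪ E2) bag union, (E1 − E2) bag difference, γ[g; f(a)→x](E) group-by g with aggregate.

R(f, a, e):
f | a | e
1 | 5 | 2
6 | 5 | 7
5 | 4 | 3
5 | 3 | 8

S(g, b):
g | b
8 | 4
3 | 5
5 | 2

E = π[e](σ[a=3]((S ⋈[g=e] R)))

σ filters on a, owned by the right side.
E' = π[e]((S ⋈[g=e] σ[a=3](R)))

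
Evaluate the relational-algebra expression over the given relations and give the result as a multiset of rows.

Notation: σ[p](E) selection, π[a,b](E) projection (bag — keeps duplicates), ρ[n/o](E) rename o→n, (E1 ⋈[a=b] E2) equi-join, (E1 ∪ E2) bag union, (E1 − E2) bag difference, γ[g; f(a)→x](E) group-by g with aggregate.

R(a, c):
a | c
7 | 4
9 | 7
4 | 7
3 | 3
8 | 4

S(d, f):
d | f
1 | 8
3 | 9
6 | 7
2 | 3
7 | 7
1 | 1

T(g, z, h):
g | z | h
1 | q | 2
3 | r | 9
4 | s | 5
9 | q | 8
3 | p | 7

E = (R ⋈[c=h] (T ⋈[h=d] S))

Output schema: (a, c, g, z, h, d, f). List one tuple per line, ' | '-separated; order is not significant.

Stepwise |·|:
  R → 5
  T → 5
  S → 6
  (T ⋈[h=d] S) → 2
  (R ⋈[c=h] (T ⋈[h=d] S)) → 2

== RESULT ==
a | c | g | z | h | d | f
4 | 7 | 3 | p | 7 | 7 | 7
9 | 7 | 3 | p | 7 | 7 | 7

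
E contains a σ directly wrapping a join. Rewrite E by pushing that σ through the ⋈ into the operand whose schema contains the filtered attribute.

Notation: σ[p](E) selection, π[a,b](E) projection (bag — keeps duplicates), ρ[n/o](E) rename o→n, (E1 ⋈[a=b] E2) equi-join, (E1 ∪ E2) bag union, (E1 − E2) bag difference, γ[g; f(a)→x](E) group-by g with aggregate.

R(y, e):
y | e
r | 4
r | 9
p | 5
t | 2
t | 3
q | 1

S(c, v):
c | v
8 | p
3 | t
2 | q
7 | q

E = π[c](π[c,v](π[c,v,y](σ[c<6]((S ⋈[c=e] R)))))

σ filters on c, owned by the left side.
E' = π[c](π[c,v](π[c,v,y]((σ[c<6](S) ⋈[c=e] R))))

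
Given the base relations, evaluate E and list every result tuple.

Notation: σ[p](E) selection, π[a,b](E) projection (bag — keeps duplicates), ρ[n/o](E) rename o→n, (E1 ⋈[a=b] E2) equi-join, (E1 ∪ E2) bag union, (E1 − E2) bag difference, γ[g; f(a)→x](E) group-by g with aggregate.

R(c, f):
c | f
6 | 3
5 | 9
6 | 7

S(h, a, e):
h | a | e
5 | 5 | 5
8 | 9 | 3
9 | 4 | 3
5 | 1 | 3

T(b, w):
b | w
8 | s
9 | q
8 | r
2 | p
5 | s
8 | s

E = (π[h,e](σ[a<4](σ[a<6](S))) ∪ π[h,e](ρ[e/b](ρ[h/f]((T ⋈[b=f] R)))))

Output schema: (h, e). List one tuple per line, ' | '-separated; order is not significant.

Subexpression sizes:
  S → 4
  σ[a<6](S) → 3
  σ[a<4](σ[a<6](S)) → 1
  π[h,e](σ[a<4](σ[a<6](S))) → 1
  T → 6
  R → 3
  (T ⋈[b=f] R) → 1
  ρ[h/f]((T ⋈[b=f] R)) → 1
  ρ[e/b](ρ[h/f]((T ⋈[b=f] R))) → 1
  π[h,e](ρ[e/b](ρ[h/f]((T ⋈[b=f] R)))) → 1
  (π[h,e](σ[a<4](σ[a<6](S))) ∪ π[h,e](ρ[e/b](ρ[h/f]((T ⋈[b=f] R))))) → 2

== RESULT ==
h | e
5 | 3
9 | 9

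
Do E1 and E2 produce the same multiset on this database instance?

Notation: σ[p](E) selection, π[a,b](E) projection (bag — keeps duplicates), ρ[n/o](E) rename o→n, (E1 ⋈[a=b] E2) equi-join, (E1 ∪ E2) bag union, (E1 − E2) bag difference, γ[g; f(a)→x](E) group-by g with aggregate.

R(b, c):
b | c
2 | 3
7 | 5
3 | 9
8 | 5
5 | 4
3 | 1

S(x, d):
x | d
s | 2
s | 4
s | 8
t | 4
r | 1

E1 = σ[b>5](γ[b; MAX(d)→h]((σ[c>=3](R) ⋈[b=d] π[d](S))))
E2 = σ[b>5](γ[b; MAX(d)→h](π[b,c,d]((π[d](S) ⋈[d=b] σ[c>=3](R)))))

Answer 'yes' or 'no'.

E1 stepwise |·|:
  R → 6
  σ[c>=3](R) → 5
  S → 5
  π[d](S) → 5
  (σ[c>=3](R) ⋈[b=d] π[d](S)) → 2
  γ[b; MAX(d)→h]((σ[c>=3](R) ⋈[b=d] π[d](S))) → 2
  σ[b>5](γ[b; MAX(d)→h]((σ[c>=3](R) ⋈[b=d] π[d](S)))) → 1
E2 stepwise |·|:
  S → 5
  π[d](S) → 5
  R → 6
  σ[c>=3](R) → 5
  (π[d](S) ⋈[d=b] σ[c>=3](R)) → 2
  π[b,c,d]((π[d](S) ⋈[d=b] σ[c>=3](R))) → 2
  γ[b; MAX(d)→h](π[b,c,d]((π[d](S) ⋈[d=b] σ[c>=3](R)))) → 2
  σ[b>5](γ[b; MAX(d)→h](π[b,c,d]((π[d](S) ⋈[d=b] σ[c>=3](R))))) → 1

E1 and E2 produce the same multiset:
b | h
8 | 8

yes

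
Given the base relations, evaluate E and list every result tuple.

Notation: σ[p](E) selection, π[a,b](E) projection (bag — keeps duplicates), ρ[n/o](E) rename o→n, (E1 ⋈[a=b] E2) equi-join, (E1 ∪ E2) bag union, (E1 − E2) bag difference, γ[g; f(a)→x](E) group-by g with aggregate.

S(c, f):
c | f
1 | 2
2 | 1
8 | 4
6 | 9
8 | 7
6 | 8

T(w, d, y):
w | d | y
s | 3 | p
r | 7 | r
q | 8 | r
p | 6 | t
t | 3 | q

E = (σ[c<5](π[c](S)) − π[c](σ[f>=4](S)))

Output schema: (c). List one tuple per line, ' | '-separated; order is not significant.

Stepwise |·|:
  S → 6
  π[c](S) → 6
  σ[c<5](π[c](S)) → 2
  S → 6
  σ[f>=4](S) → 4
  π[c](σ[f>=4](S)) → 4
  (σ[c<5](π[c](S)) − π[c](σ[f>=4](S))) → 2

== RESULT ==
c
1
2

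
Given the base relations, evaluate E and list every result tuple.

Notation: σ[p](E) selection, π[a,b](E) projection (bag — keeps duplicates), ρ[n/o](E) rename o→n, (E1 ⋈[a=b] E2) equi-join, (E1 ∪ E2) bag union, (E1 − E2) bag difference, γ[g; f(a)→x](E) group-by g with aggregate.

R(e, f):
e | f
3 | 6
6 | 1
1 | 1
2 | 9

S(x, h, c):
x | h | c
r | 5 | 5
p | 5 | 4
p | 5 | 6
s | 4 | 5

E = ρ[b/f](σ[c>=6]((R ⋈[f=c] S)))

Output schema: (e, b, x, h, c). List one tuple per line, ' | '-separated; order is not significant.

Subexpression sizes:
  R → 4
  S → 4
  (R ⋈[f=c] S) → 1
  σ[c>=6]((R ⋈[f=c] S)) → 1
  ρ[b/f](σ[c>=6]((R ⋈[f=c] S))) → 1

== RESULT ==
e | b | x | h | c
3 | 6 | p | 5 | 6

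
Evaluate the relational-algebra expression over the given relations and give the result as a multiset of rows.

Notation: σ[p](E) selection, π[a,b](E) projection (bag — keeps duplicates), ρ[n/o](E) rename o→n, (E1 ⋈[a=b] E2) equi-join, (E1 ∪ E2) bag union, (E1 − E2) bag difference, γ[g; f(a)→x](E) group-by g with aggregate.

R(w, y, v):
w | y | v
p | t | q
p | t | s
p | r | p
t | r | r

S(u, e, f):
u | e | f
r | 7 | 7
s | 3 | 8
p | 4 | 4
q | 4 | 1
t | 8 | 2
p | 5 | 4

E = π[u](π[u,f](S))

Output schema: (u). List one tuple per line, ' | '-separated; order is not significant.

Stepwise |·|:
  S → 6
  π[u,f](S) → 6
  π[u](π[u,f](S)) → 6

== RESULT ==
u
p
p
q
r
s
t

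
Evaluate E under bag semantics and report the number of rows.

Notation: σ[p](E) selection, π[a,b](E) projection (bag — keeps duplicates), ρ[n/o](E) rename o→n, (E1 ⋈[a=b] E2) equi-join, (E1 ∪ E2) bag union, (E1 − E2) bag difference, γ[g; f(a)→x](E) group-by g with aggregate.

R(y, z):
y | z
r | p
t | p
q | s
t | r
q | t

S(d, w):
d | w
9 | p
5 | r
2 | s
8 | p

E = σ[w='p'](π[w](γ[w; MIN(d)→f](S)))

Row counts bottom-up:
  S → 4
  γ[w; MIN(d)→f](S) → 3
  π[w](γ[w; MIN(d)→f](S)) → 3
  σ[w='p'](π[w](γ[w; MIN(d)→f](S))) → 1

|E| = 1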